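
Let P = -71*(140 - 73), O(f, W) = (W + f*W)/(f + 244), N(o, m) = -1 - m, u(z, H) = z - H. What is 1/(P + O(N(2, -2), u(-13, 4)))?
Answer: -245/1165499 ≈ -0.00021021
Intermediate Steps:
O(f, W) = (W + W*f)/(244 + f)
P = -4757 (P = -71*67 = -4757)
1/(P + O(N(2, -2), u(-13, 4))) = 1/(-4757 + (-13 - 1*4)*(1 + (-1 - 1*(-2)))/(244 + (-1 - 1*(-2)))) = 1/(-4757 + (-13 - 4)*(1 + (-1 + 2))/(244 + (-1 + 2))) = 1/(-4757 - 17*(1 + 1)/(244 + 1)) = 1/(-4757 - 17*2/245) = 1/(-4757 - 17*1/245*2) = 1/(-4757 - 34/245) = 1/(-1165499/245) = -245/1165499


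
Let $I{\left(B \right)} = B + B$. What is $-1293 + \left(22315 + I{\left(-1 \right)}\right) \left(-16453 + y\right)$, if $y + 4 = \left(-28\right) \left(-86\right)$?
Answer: $-313476630$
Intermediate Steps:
$I{\left(B \right)} = 2 B$
$y = 2404$ ($y = -4 - -2408 = -4 + 2408 = 2404$)
$-1293 + \left(22315 + I{\left(-1 \right)}\right) \left(-16453 + y\right) = -1293 + \left(22315 + 2 \left(-1\right)\right) \left(-16453 + 2404\right) = -1293 + \left(22315 - 2\right) \left(-14049\right) = -1293 + 22313 \left(-14049\right) = -1293 - 313475337 = -313476630$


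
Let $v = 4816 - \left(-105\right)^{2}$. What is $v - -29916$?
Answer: $23707$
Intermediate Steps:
$v = -6209$ ($v = 4816 - 11025 = -6209$)
$v - -29916 = -6209 - -29916 = -6209 + 29916 = 23707$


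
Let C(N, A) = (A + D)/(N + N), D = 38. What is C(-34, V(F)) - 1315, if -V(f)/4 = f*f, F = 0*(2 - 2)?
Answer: -44729/34 ≈ -1315.6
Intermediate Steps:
F = 0 (F = 0*0 = 0)
V(f) = -4*f**2 (V(f) = -4*f*f = -4*f**2)
C(N, A) = (38 + A)/(2*N) (C(N, A) = (A + 38)/(N + N) = (38 + A)/((2*N)) = (38 + A)*(1/(2*N)) = (38 + A)/(2*N))
C(-34, V(F)) - 1315 = (1/2)*(38 - 4*0**2)/(-34) - 1315 = (1/2)*(-1/34)*(38 - 4*0) - 1315 = (1/2)*(-1/34)*(38 + 0) - 1315 = (1/2)*(-1/34)*38 - 1315 = -19/34 - 1315 = -44729/34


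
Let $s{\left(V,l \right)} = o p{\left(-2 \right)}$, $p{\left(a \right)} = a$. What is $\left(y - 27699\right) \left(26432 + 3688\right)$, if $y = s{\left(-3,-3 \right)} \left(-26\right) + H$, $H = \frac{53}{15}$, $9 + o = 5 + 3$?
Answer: $-835753696$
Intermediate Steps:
$o = -1$ ($o = -9 + \left(5 + 3\right) = -9 + 8 = -1$)
$s{\left(V,l \right)} = 2$ ($s{\left(V,l \right)} = \left(-1\right) \left(-2\right) = 2$)
$H = \frac{53}{15}$ ($H = 53 \cdot \frac{1}{15} = \frac{53}{15} \approx 3.5333$)
$y = - \frac{727}{15}$ ($y = 2 \left(-26\right) + \frac{53}{15} = -52 + \frac{53}{15} = - \frac{727}{15} \approx -48.467$)
$\left(y - 27699\right) \left(26432 + 3688\right) = \left(- \frac{727}{15} - 27699\right) \left(26432 + 3688\right) = \left(- \frac{416212}{15}\right) 30120 = -835753696$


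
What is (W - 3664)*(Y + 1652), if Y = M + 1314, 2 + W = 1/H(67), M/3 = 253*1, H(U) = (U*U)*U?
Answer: -4107174409825/300763 ≈ -1.3656e+7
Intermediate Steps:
H(U) = U³ (H(U) = U²*U = U³)
M = 759 (M = 3*(253*1) = 3*253 = 759)
W = -601525/300763 (W = -2 + 1/(67³) = -2 + 1/300763 = -601525/300763 ≈ -2.0000)
Y = 2073 (Y = 759 + 1314 = 2073)
(W - 3664)*(Y + 1652) = (-601525/300763 - 3664)*(2073 + 1652) = -1102597157/300763*3725 = -4107174409825/300763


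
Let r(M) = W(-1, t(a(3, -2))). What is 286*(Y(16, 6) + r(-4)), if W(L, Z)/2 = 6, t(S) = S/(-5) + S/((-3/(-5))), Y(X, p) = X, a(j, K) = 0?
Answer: 8008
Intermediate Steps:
t(S) = 22*S/15 (t(S) = S*(-⅕) + S/((-3*(-⅕))) = -S/5 + S/(⅗) = -S/5 + S*(5/3) = -S/5 + 5*S/3 = 22*S/15)
W(L, Z) = 12 (W(L, Z) = 2*6 = 12)
r(M) = 12
286*(Y(16, 6) + r(-4)) = 286*(16 + 12) = 286*28 = 8008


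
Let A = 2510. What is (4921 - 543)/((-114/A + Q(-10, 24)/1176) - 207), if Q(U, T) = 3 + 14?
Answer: -6461402640/305552857 ≈ -21.147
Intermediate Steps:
Q(U, T) = 17
(4921 - 543)/((-114/A + Q(-10, 24)/1176) - 207) = (4921 - 543)/((-114/2510 + 17/1176) - 207) = 4378/((-114*1/2510 + 17*(1/1176)) - 207) = 4378/((-57/1255 + 17/1176) - 207) = 4378/(-45697/1475880 - 207) = 4378/(-305552857/1475880) = 4378*(-1475880/305552857) = -6461402640/305552857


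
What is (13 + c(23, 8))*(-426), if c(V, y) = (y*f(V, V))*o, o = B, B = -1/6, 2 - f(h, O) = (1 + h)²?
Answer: -331570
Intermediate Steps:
f(h, O) = 2 - (1 + h)²
B = -⅙ (B = -1*⅙ = -⅙ ≈ -0.16667)
o = -⅙ ≈ -0.16667
c(V, y) = -y*(2 - (1 + V)²)/6 (c(V, y) = (y*(2 - (1 + V)²))*(-⅙) = -y*(2 - (1 + V)²)/6)
(13 + c(23, 8))*(-426) = (13 + (⅙)*8*(-2 + (1 + 23)²))*(-426) = (13 + (⅙)*8*(-2 + 24²))*(-426) = (13 + (⅙)*8*(-2 + 576))*(-426) = (13 + (⅙)*8*574)*(-426) = (13 + 2296/3)*(-426) = (2335/3)*(-426) = -331570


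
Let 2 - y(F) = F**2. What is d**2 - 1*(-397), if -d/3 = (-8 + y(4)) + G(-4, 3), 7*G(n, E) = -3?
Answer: 241294/49 ≈ 4924.4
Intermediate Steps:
G(n, E) = -3/7 (G(n, E) = (1/7)*(-3) = -3/7)
y(F) = 2 - F**2
d = 471/7 (d = -3*((-8 + (2 - 1*4**2)) - 3/7) = -3*((-8 + (2 - 1*16)) - 3/7) = -3*((-8 + (2 - 16)) - 3/7) = -3*((-8 - 14) - 3/7) = -3*(-22 - 3/7) = -3*(-157/7) = 471/7 ≈ 67.286)
d**2 - 1*(-397) = (471/7)**2 - 1*(-397) = 221841/49 + 397 = 241294/49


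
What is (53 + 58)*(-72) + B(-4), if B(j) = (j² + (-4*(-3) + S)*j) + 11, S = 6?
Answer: -8037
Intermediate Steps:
B(j) = 11 + j² + 18*j (B(j) = (j² + (-4*(-3) + 6)*j) + 11 = (j² + (12 + 6)*j) + 11 = (j² + 18*j) + 11 = 11 + j² + 18*j)
(53 + 58)*(-72) + B(-4) = (53 + 58)*(-72) + (11 + (-4)² + 18*(-4)) = 111*(-72) + (11 + 16 - 72) = -7992 - 45 = -8037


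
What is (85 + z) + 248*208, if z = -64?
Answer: 51605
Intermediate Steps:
(85 + z) + 248*208 = (85 - 64) + 248*208 = 21 + 51584 = 51605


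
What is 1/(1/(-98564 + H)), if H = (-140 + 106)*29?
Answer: -99550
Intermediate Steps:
H = -986 (H = -34*29 = -986)
1/(1/(-98564 + H)) = 1/(1/(-98564 - 986)) = 1/(1/(-99550)) = 1/(-1/99550) = -99550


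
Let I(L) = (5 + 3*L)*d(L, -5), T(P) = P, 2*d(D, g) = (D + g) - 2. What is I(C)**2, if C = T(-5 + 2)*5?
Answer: 193600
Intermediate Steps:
d(D, g) = -1 + D/2 + g/2 (d(D, g) = ((D + g) - 2)/2 = (-2 + D + g)/2 = -1 + D/2 + g/2)
C = -15 (C = (-5 + 2)*5 = -3*5 = -15)
I(L) = (5 + 3*L)*(-7/2 + L/2) (I(L) = (5 + 3*L)*(-1 + L/2 + (1/2)*(-5)) = (5 + 3*L)*(-1 + L/2 - 5/2) = (5 + 3*L)*(-7/2 + L/2))
I(C)**2 = ((-7 - 15)*(5 + 3*(-15))/2)**2 = ((1/2)*(-22)*(5 - 45))**2 = ((1/2)*(-22)*(-40))**2 = 440**2 = 193600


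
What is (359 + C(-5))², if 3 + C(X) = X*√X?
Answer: 126611 - 3560*I*√5 ≈ 1.2661e+5 - 7960.4*I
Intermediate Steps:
C(X) = -3 + X^(3/2) (C(X) = -3 + X*√X = -3 + X^(3/2))
(359 + C(-5))² = (359 + (-3 + (-5)^(3/2)))² = (359 + (-3 - 5*I*√5))² = (356 - 5*I*√5)²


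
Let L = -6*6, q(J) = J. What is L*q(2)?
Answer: -72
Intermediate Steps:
L = -36
L*q(2) = -36*2 = -72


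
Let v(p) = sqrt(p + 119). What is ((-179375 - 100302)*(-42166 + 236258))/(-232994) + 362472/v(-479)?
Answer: 27141534142/116497 - 30206*I*sqrt(10)/5 ≈ 2.3298e+5 - 19104.0*I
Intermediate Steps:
v(p) = sqrt(119 + p)
((-179375 - 100302)*(-42166 + 236258))/(-232994) + 362472/v(-479) = ((-179375 - 100302)*(-42166 + 236258))/(-232994) + 362472/(sqrt(119 - 479)) = -279677*194092*(-1/232994) + 362472/(sqrt(-360)) = -54283068284*(-1/232994) + 362472/((6*I*sqrt(10))) = 27141534142/116497 + 362472*(-I*sqrt(10)/60) = 27141534142/116497 - 30206*I*sqrt(10)/5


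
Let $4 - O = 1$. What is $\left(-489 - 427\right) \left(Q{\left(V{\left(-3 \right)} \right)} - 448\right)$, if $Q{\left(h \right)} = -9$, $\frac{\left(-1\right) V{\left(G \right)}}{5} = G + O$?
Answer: $418612$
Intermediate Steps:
$O = 3$ ($O = 4 - 1 = 3$)
$V{\left(G \right)} = -15 - 5 G$ ($V{\left(G \right)} = - 5 \left(G + 3\right) = - 5 \left(3 + G\right) = -15 - 5 G$)
$\left(-489 - 427\right) \left(Q{\left(V{\left(-3 \right)} \right)} - 448\right) = \left(-489 - 427\right) \left(-9 - 448\right) = \left(-916\right) \left(-457\right) = 418612$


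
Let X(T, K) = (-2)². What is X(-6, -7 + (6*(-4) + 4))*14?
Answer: 56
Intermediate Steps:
X(T, K) = 4
X(-6, -7 + (6*(-4) + 4))*14 = 4*14 = 56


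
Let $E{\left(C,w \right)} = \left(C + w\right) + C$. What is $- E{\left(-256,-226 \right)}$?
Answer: $738$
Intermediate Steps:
$E{\left(C,w \right)} = w + 2 C$
$- E{\left(-256,-226 \right)} = - (-226 + 2 \left(-256\right)) = - (-226 - 512) = \left(-1\right) \left(-738\right) = 738$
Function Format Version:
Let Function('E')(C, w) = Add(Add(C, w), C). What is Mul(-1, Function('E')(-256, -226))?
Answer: 738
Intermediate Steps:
Function('E')(C, w) = Add(w, Mul(2, C))
Mul(-1, Function('E')(-256, -226)) = Mul(-1, Add(-226, Mul(2, -256))) = Mul(-1, Add(-226, -512)) = Mul(-1, -738) = 738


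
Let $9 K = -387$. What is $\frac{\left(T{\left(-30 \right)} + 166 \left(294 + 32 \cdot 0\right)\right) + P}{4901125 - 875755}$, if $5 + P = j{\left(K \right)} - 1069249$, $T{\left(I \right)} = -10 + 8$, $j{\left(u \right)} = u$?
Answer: $- \frac{68033}{268358} \approx -0.25352$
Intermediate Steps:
$K = -43$ ($K = \frac{1}{9} \left(-387\right) = -43$)
$T{\left(I \right)} = -2$
$P = -1069297$ ($P = -5 - 1069292 = -1069297$)
$\frac{\left(T{\left(-30 \right)} + 166 \left(294 + 32 \cdot 0\right)\right) + P}{4901125 - 875755} = \frac{\left(-2 + 166 \left(294 + 32 \cdot 0\right)\right) - 1069297}{4901125 - 875755} = \frac{\left(-2 + 166 \left(294 + 0\right)\right) - 1069297}{4025370} = \left(\left(-2 + 166 \cdot 294\right) - 1069297\right) \frac{1}{4025370} = \left(\left(-2 + 48804\right) - 1069297\right) \frac{1}{4025370} = \left(48802 - 1069297\right) \frac{1}{4025370} = \left(-1020495\right) \frac{1}{4025370} = - \frac{68033}{268358}$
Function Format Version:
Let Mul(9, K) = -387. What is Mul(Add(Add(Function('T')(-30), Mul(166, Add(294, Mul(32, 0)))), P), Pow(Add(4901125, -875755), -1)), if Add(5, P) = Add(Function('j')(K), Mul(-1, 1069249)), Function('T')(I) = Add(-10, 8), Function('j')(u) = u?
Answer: Rational(-68033, 268358) ≈ -0.25352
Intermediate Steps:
K = -43 (K = Mul(Rational(1, 9), -387) = -43)
Function('T')(I) = -2
P = -1069297 (P = Add(-5, Add(-43, Mul(-1, 1069249))) = Add(-5, Add(-43, -1069249)) = Add(-5, -1069292) = -1069297)
Mul(Add(Add(Function('T')(-30), Mul(166, Add(294, Mul(32, 0)))), P), Pow(Add(4901125, -875755), -1)) = Mul(Add(Add(-2, Mul(166, Add(294, Mul(32, 0)))), -1069297), Pow(Add(4901125, -875755), -1)) = Mul(Add(Add(-2, Mul(166, Add(294, 0))), -1069297), Pow(4025370, -1)) = Mul(Add(Add(-2, Mul(166, 294)), -1069297), Rational(1, 4025370)) = Mul(Add(Add(-2, 48804), -1069297), Rational(1, 4025370)) = Mul(Add(48802, -1069297), Rational(1, 4025370)) = Mul(-1020495, Rational(1, 4025370)) = Rational(-68033, 268358)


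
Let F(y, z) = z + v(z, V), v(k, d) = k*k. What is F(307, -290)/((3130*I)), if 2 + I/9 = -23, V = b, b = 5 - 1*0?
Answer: -8381/70425 ≈ -0.11901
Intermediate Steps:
b = 5 (b = 5 + 0 = 5)
V = 5
v(k, d) = k²
I = -225 (I = -18 + 9*(-23) = -18 - 207 = -225)
F(y, z) = z + z²
F(307, -290)/((3130*I)) = (-290*(1 - 290))/((3130*(-225))) = -290*(-289)/(-704250) = 83810*(-1/704250) = -8381/70425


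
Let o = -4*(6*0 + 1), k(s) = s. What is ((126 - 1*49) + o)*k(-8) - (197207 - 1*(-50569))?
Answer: -248360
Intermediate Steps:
o = -4 (o = -4*(0 + 1) = -4*1 = -4)
((126 - 1*49) + o)*k(-8) - (197207 - 1*(-50569)) = ((126 - 1*49) - 4)*(-8) - (197207 - 1*(-50569)) = ((126 - 49) - 4)*(-8) - (197207 + 50569) = (77 - 4)*(-8) - 1*247776 = 73*(-8) - 247776 = -584 - 247776 = -248360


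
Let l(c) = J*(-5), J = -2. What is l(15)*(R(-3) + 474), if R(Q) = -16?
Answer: 4580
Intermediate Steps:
l(c) = 10 (l(c) = -2*(-5) = 10)
l(15)*(R(-3) + 474) = 10*(-16 + 474) = 10*458 = 4580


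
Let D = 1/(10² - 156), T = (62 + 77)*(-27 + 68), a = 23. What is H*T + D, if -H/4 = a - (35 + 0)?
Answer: 15318911/56 ≈ 2.7355e+5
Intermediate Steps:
T = 5699 (T = 139*41 = 5699)
D = -1/56 (D = 1/(100 - 156) = 1/(-56) = -1/56 ≈ -0.017857)
H = 48 (H = -4*(23 - (35 + 0)) = -4*(23 - 1*35) = -4*(23 - 35) = -4*(-12) = 48)
H*T + D = 48*5699 - 1/56 = 273552 - 1/56 = 15318911/56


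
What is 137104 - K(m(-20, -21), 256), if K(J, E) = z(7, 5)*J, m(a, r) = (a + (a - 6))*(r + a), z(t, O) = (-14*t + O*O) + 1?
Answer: 272896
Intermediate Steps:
z(t, O) = 1 + O**2 - 14*t (z(t, O) = (-14*t + O**2) + 1 = (O**2 - 14*t) + 1 = 1 + O**2 - 14*t)
m(a, r) = (-6 + 2*a)*(a + r) (m(a, r) = (a + (-6 + a))*(a + r) = (-6 + 2*a)*(a + r))
K(J, E) = -72*J (K(J, E) = (1 + 5**2 - 14*7)*J = (1 + 25 - 98)*J = -72*J)
137104 - K(m(-20, -21), 256) = 137104 - (-72)*(-6*(-20) - 6*(-21) + 2*(-20)**2 + 2*(-20)*(-21)) = 137104 - (-72)*(120 + 126 + 2*400 + 840) = 137104 - (-72)*(120 + 126 + 800 + 840) = 137104 - (-72)*1886 = 137104 - 1*(-135792) = 137104 + 135792 = 272896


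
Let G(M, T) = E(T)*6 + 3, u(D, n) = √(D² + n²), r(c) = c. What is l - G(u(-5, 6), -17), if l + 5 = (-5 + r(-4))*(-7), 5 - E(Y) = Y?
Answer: -77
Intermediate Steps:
E(Y) = 5 - Y
G(M, T) = 33 - 6*T (G(M, T) = (5 - T)*6 + 3 = (30 - 6*T) + 3 = 33 - 6*T)
l = 58 (l = -5 + (-5 - 4)*(-7) = -5 - 9*(-7) = -5 + 63 = 58)
l - G(u(-5, 6), -17) = 58 - (33 - 6*(-17)) = 58 - (33 + 102) = 58 - 1*135 = 58 - 135 = -77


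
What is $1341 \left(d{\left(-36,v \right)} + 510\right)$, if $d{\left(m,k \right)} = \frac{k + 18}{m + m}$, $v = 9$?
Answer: $\frac{5467257}{8} \approx 6.8341 \cdot 10^{5}$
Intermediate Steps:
$d{\left(m,k \right)} = \frac{18 + k}{2 m}$
$1341 \left(d{\left(-36,v \right)} + 510\right) = 1341 \left(\frac{18 + 9}{2 \left(-36\right)} + 510\right) = 1341 \left(\frac{1}{2} \left(- \frac{1}{36}\right) 27 + 510\right) = 1341 \left(- \frac{3}{8} + 510\right) = 1341 \cdot \frac{4077}{8} = \frac{5467257}{8}$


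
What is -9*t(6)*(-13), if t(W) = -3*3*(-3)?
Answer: 3159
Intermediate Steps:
t(W) = 27 (t(W) = -9*(-3) = 27)
-9*t(6)*(-13) = -9*27*(-13) = -243*(-13) = 3159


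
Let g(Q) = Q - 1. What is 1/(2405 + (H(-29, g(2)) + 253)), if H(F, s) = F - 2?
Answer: 1/2627 ≈ 0.00038066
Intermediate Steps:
g(Q) = -1 + Q
H(F, s) = -2 + F
1/(2405 + (H(-29, g(2)) + 253)) = 1/(2405 + ((-2 - 29) + 253)) = 1/(2405 + (-31 + 253)) = 1/(2405 + 222) = 1/2627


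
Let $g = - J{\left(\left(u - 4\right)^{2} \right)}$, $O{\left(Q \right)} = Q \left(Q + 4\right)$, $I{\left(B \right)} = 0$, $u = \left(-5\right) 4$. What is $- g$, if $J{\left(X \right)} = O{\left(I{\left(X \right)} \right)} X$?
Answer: $0$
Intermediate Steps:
$u = -20$
$O{\left(Q \right)} = Q \left(4 + Q\right)$
$J{\left(X \right)} = 0$ ($J{\left(X \right)} = 0 \left(4 + 0\right) X = 0 \cdot 4 X = 0 X = 0$)
$g = 0$ ($g = \left(-1\right) 0 = 0$)
$- g = \left(-1\right) 0 = 0$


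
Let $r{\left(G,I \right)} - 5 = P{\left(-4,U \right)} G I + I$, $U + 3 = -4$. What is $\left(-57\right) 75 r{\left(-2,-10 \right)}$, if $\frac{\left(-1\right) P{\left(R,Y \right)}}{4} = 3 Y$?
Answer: $-7160625$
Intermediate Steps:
$U = -7$ ($U = -3 - 4 = -7$)
$P{\left(R,Y \right)} = - 12 Y$ ($P{\left(R,Y \right)} = - 4 \cdot 3 Y = - 12 Y$)
$r{\left(G,I \right)} = 5 + I + 84 G I$ ($r{\left(G,I \right)} = 5 + \left(\left(-12\right) \left(-7\right) G I + I\right) = 5 + \left(84 G I + I\right) = 5 + \left(I + 84 G I\right) = 5 + I + 84 G I$)
$\left(-57\right) 75 r{\left(-2,-10 \right)} = \left(-57\right) 75 \left(5 - 10 + 84 \left(-2\right) \left(-10\right)\right) = - 4275 \left(5 - 10 + 1680\right) = \left(-4275\right) 1675 = -7160625$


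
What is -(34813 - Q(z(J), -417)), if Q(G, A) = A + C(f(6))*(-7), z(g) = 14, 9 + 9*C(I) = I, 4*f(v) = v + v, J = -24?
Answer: -105676/3 ≈ -35225.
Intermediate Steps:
f(v) = v/2 (f(v) = (v + v)/4 = (2*v)/4 = v/2)
C(I) = -1 + I/9
Q(G, A) = 14/3 + A (Q(G, A) = A + (-1 + ((1/2)*6)/9)*(-7) = A + (-1 + (1/9)*3)*(-7) = A + (-1 + 1/3)*(-7) = A - 2/3*(-7) = A + 14/3 = 14/3 + A)
-(34813 - Q(z(J), -417)) = -(34813 - (14/3 - 417)) = -(34813 - 1*(-1237/3)) = -(34813 + 1237/3) = -1*105676/3 = -105676/3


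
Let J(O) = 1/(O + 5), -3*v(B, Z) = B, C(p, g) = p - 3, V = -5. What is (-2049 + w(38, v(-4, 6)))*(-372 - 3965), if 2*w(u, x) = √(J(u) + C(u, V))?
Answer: 8886513 - 4337*√64758/86 ≈ 8.8737e+6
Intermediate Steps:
C(p, g) = -3 + p
v(B, Z) = -B/3
J(O) = 1/(5 + O)
w(u, x) = √(-3 + u + 1/(5 + u))/2 (w(u, x) = √(1/(5 + u) + (-3 + u))/2 = √(-3 + u + 1/(5 + u))/2)
(-2049 + w(38, v(-4, 6)))*(-372 - 3965) = (-2049 + √((1 + (-3 + 38)*(5 + 38))/(5 + 38))/2)*(-372 - 3965) = (-2049 + √((1 + 35*43)/43)/2)*(-4337) = (-2049 + √((1 + 1505)/43)/2)*(-4337) = (-2049 + √((1/43)*1506)/2)*(-4337) = (-2049 + √(1506/43)/2)*(-4337) = (-2049 + (√64758/43)/2)*(-4337) = (-2049 + √64758/86)*(-4337) = 8886513 - 4337*√64758/86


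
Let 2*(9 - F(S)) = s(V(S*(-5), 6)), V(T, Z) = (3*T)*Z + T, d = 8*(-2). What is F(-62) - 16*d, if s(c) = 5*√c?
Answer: 265 - 5*√5890/2 ≈ 73.134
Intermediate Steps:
d = -16
V(T, Z) = T + 3*T*Z (V(T, Z) = 3*T*Z + T = T + 3*T*Z)
F(S) = 9 - 5*√95*√(-S)/2 (F(S) = 9 - 5*√((S*(-5))*(1 + 3*6))/2 = 9 - 5*√((-5*S)*(1 + 18))/2 = 9 - 5*√(-5*S*19)/2 = 9 - 5*√(-95*S)/2 = 9 - 5*√95*√(-S)/2)
F(-62) - 16*d = (9 - 5*√95*√(-1*(-62))/2) - 16*(-16) = (9 - 5*√95*√62/2) - 1*(-256) = (9 - 5*√5890/2) + 256 = 265 - 5*√5890/2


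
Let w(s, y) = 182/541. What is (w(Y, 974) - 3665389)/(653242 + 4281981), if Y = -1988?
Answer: -1982975267/2669955643 ≈ -0.74270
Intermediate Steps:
w(s, y) = 182/541 (w(s, y) = 182*(1/541) = 182/541)
(w(Y, 974) - 3665389)/(653242 + 4281981) = (182/541 - 3665389)/(653242 + 4281981) = -1982975267/541/4935223 = -1982975267/541*1/4935223 = -1982975267/2669955643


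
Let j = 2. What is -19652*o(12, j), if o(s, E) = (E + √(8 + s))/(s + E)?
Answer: -19652/7 - 19652*√5/7 ≈ -9085.0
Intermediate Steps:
o(s, E) = (E + √(8 + s))/(E + s)
-19652*o(12, j) = -19652*(2 + √(8 + 12))/(2 + 12) = -19652*(2 + √20)/14 = -9826*(2 + 2*√5)/7 = -19652*(⅐ + √5/7) = -19652/7 - 19652*√5/7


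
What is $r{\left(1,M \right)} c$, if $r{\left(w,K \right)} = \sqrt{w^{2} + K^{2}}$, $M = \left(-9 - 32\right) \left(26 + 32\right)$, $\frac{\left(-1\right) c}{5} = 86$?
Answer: $- 430 \sqrt{5654885} \approx -1.0225 \cdot 10^{6}$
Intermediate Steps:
$c = -430$ ($c = \left(-5\right) 86 = -430$)
$M = -2378$ ($M = \left(-41\right) 58 = -2378$)
$r{\left(w,K \right)} = \sqrt{K^{2} + w^{2}}$
$r{\left(1,M \right)} c = \sqrt{\left(-2378\right)^{2} + 1^{2}} \left(-430\right) = \sqrt{5654884 + 1} \left(-430\right) = \sqrt{5654885} \left(-430\right) = - 430 \sqrt{5654885}$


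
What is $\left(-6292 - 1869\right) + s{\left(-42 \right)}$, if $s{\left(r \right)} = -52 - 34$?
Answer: $-8247$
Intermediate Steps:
$s{\left(r \right)} = -86$ ($s{\left(r \right)} = -52 - 34 = -86$)
$\left(-6292 - 1869\right) + s{\left(-42 \right)} = \left(-6292 - 1869\right) - 86 = -8161 - 86 = -8247$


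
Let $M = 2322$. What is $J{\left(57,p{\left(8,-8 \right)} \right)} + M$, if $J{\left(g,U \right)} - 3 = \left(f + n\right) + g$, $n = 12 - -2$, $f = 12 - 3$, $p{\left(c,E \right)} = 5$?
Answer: $2405$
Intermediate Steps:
$f = 9$
$n = 14$ ($n = 12 + 2 = 14$)
$J{\left(g,U \right)} = 26 + g$ ($J{\left(g,U \right)} = 3 + \left(\left(9 + 14\right) + g\right) = 3 + \left(23 + g\right) = 26 + g$)
$J{\left(57,p{\left(8,-8 \right)} \right)} + M = \left(26 + 57\right) + 2322 = 83 + 2322 = 2405$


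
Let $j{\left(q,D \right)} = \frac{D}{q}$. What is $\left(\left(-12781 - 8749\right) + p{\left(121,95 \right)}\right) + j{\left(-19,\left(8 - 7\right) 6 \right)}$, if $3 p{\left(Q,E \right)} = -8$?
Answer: $- \frac{1227380}{57} \approx -21533.0$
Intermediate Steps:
$p{\left(Q,E \right)} = - \frac{8}{3}$ ($p{\left(Q,E \right)} = \frac{1}{3} \left(-8\right) = - \frac{8}{3}$)
$\left(\left(-12781 - 8749\right) + p{\left(121,95 \right)}\right) + j{\left(-19,\left(8 - 7\right) 6 \right)} = \left(\left(-12781 - 8749\right) - \frac{8}{3}\right) + \frac{\left(8 - 7\right) 6}{-19} = \left(-21530 - \frac{8}{3}\right) + 1 \cdot 6 \left(- \frac{1}{19}\right) = - \frac{64598}{3} + 6 \left(- \frac{1}{19}\right) = - \frac{64598}{3} - \frac{6}{19} = - \frac{1227380}{57}$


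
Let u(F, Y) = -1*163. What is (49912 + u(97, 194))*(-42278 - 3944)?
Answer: -2299498278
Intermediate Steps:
u(F, Y) = -163
(49912 + u(97, 194))*(-42278 - 3944) = (49912 - 163)*(-42278 - 3944) = 49749*(-46222) = -2299498278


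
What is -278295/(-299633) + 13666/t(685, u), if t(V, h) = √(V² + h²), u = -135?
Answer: 278295/299633 + 6833*√19498/48745 ≈ 20.503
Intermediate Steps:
-278295/(-299633) + 13666/t(685, u) = -278295/(-299633) + 13666/(√(685² + (-135)²)) = -278295*(-1/299633) + 13666/(√(469225 + 18225)) = 278295/299633 + 13666/(√487450) = 278295/299633 + 13666/((5*√19498)) = 278295/299633 + 13666*(√19498/97490) = 278295/299633 + 6833*√19498/48745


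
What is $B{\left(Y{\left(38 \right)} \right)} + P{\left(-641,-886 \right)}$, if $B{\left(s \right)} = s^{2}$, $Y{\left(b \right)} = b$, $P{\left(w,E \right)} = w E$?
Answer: $569370$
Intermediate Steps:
$P{\left(w,E \right)} = E w$
$B{\left(Y{\left(38 \right)} \right)} + P{\left(-641,-886 \right)} = 38^{2} - -567926 = 1444 + 567926 = 569370$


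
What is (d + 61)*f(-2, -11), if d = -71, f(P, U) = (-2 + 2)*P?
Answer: 0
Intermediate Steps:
f(P, U) = 0 (f(P, U) = 0*P = 0)
(d + 61)*f(-2, -11) = (-71 + 61)*0 = -10*0 = 0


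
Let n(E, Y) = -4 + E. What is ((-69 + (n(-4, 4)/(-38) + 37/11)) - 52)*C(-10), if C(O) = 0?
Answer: 0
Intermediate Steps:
((-69 + (n(-4, 4)/(-38) + 37/11)) - 52)*C(-10) = ((-69 + ((-4 - 4)/(-38) + 37/11)) - 52)*0 = ((-69 + (-8*(-1/38) + 37*(1/11))) - 52)*0 = ((-69 + (4/19 + 37/11)) - 52)*0 = ((-69 + 747/209) - 52)*0 = (-13674/209 - 52)*0 = -24542/209*0 = 0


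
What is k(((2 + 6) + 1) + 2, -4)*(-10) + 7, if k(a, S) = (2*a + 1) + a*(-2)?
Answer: -3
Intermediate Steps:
k(a, S) = 1 (k(a, S) = (1 + 2*a) - 2*a = 1)
k(((2 + 6) + 1) + 2, -4)*(-10) + 7 = 1*(-10) + 7 = -10 + 7 = -3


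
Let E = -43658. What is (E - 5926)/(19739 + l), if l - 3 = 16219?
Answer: -16528/11987 ≈ -1.3788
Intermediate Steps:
l = 16222 (l = 3 + 16219 = 16222)
(E - 5926)/(19739 + l) = (-43658 - 5926)/(19739 + 16222) = -49584/35961 = -49584*1/35961 = -16528/11987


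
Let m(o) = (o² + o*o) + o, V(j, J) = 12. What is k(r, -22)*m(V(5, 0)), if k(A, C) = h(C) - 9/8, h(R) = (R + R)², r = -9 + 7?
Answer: 1160925/2 ≈ 5.8046e+5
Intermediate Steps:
r = -2
h(R) = 4*R² (h(R) = (2*R)² = 4*R²)
k(A, C) = -9/8 + 4*C² (k(A, C) = 4*C² - 9/8 = -9/8 + 4*C²)
m(o) = o + 2*o² (m(o) = (o² + o²) + o = 2*o² + o = o + 2*o²)
k(r, -22)*m(V(5, 0)) = (-9/8 + 4*(-22)²)*(12*(1 + 2*12)) = (-9/8 + 4*484)*(12*(1 + 24)) = (-9/8 + 1936)*(12*25) = (15479/8)*300 = 1160925/2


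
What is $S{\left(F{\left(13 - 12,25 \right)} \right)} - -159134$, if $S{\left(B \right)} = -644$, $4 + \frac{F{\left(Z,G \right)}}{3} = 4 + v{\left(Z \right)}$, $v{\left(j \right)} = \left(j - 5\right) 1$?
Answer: $158490$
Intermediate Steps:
$v{\left(j \right)} = -5 + j$ ($v{\left(j \right)} = \left(-5 + j\right) 1 = -5 + j$)
$F{\left(Z,G \right)} = -15 + 3 Z$ ($F{\left(Z,G \right)} = -12 + 3 \left(4 + \left(-5 + Z\right)\right) = -12 + 3 \left(-1 + Z\right) = -12 + \left(-3 + 3 Z\right) = -15 + 3 Z$)
$S{\left(F{\left(13 - 12,25 \right)} \right)} - -159134 = -644 - -159134 = -644 + 159134 = 158490$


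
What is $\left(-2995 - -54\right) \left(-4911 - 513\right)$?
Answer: $15951984$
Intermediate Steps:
$\left(-2995 - -54\right) \left(-4911 - 513\right) = \left(-2995 + 54\right) \left(-5424\right) = \left(-2941\right) \left(-5424\right) = 15951984$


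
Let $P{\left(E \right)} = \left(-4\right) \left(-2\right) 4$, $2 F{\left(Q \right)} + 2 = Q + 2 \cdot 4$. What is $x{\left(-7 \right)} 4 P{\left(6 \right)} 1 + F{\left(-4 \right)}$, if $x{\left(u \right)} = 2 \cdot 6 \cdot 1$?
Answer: $1537$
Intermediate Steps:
$x{\left(u \right)} = 12$ ($x{\left(u \right)} = 12 \cdot 1 = 12$)
$F{\left(Q \right)} = 3 + \frac{Q}{2}$ ($F{\left(Q \right)} = -1 + \frac{Q + 2 \cdot 4}{2} = -1 + \frac{Q + 8}{2} = -1 + \frac{8 + Q}{2} = -1 + \left(4 + \frac{Q}{2}\right) = 3 + \frac{Q}{2}$)
$P{\left(E \right)} = 32$ ($P{\left(E \right)} = 8 \cdot 4 = 32$)
$x{\left(-7 \right)} 4 P{\left(6 \right)} 1 + F{\left(-4 \right)} = 12 \cdot 4 \cdot 32 \cdot 1 + \left(3 + \frac{1}{2} \left(-4\right)\right) = 12 \cdot 128 \cdot 1 + \left(3 - 2\right) = 12 \cdot 128 + 1 = 1536 + 1 = 1537$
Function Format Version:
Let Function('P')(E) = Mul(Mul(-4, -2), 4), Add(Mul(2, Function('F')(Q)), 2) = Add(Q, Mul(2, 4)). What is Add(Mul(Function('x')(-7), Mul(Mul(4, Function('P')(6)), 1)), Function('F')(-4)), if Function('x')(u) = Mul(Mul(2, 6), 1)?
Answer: 1537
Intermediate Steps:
Function('x')(u) = 12 (Function('x')(u) = Mul(12, 1) = 12)
Function('F')(Q) = Add(3, Mul(Rational(1, 2), Q)) (Function('F')(Q) = Add(-1, Mul(Rational(1, 2), Add(Q, Mul(2, 4)))) = Add(-1, Mul(Rational(1, 2), Add(Q, 8))) = Add(-1, Mul(Rational(1, 2), Add(8, Q))) = Add(-1, Add(4, Mul(Rational(1, 2), Q))) = Add(3, Mul(Rational(1, 2), Q)))
Function('P')(E) = 32 (Function('P')(E) = Mul(8, 4) = 32)
Add(Mul(Function('x')(-7), Mul(Mul(4, Function('P')(6)), 1)), Function('F')(-4)) = Add(Mul(12, Mul(Mul(4, 32), 1)), Add(3, Mul(Rational(1, 2), -4))) = Add(Mul(12, Mul(128, 1)), Add(3, -2)) = Add(Mul(12, 128), 1) = Add(1536, 1) = 1537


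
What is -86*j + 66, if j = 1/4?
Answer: 89/2 ≈ 44.500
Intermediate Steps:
j = 1/4 ≈ 0.25000
-86*j + 66 = -86*1/4 + 66 = -43/2 + 66 = 89/2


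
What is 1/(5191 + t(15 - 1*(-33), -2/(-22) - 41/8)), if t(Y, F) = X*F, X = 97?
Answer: 88/413837 ≈ 0.00021264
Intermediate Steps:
t(Y, F) = 97*F
1/(5191 + t(15 - 1*(-33), -2/(-22) - 41/8)) = 1/(5191 + 97*(-2/(-22) - 41/8)) = 1/(5191 + 97*(-2*(-1/22) - 41*1/8)) = 1/(5191 + 97*(1/11 - 41/8)) = 1/(5191 + 97*(-443/88)) = 1/(5191 - 42971/88) = 1/(413837/88) = 88/413837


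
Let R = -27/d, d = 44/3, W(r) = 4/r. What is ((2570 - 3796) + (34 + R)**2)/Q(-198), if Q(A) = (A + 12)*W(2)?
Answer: 371311/720192 ≈ 0.51557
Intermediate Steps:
d = 44/3 (d = 44*(1/3) = 44/3 ≈ 14.667)
R = -81/44 (R = -27/44/3 = -27*3/44 = -81/44 ≈ -1.8409)
Q(A) = 24 + 2*A (Q(A) = (A + 12)*(4/2) = (12 + A)*(4*(1/2)) = (12 + A)*2 = 24 + 2*A)
((2570 - 3796) + (34 + R)**2)/Q(-198) = ((2570 - 3796) + (34 - 81/44)**2)/(24 + 2*(-198)) = (-1226 + (1415/44)**2)/(24 - 396) = (-1226 + 2002225/1936)/(-372) = -371311/1936*(-1/372) = 371311/720192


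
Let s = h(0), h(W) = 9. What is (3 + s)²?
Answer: 144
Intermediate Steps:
s = 9
(3 + s)² = (3 + 9)² = 12² = 144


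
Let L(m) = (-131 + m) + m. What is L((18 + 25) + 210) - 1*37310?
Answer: -36935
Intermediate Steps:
L(m) = -131 + 2*m
L((18 + 25) + 210) - 1*37310 = (-131 + 2*((18 + 25) + 210)) - 1*37310 = (-131 + 2*(43 + 210)) - 37310 = (-131 + 2*253) - 37310 = (-131 + 506) - 37310 = 375 - 37310 = -36935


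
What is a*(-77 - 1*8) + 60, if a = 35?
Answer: -2915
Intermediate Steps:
a*(-77 - 1*8) + 60 = 35*(-77 - 1*8) + 60 = 35*(-77 - 8) + 60 = 35*(-85) + 60 = -2975 + 60 = -2915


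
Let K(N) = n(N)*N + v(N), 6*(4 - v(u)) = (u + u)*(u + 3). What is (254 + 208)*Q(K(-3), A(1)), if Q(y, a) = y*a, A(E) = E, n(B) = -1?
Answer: 3234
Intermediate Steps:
v(u) = 4 - u*(3 + u)/3 (v(u) = 4 - (u + u)*(u + 3)/6 = 4 - 2*u*(3 + u)/6 = 4 - u*(3 + u)/3)
K(N) = 4 - 2*N - N²/3 (K(N) = -N + (4 - N - N²/3) = 4 - 2*N - N²/3)
Q(y, a) = a*y
(254 + 208)*Q(K(-3), A(1)) = (254 + 208)*(1*(4 - 2*(-3) - ⅓*(-3)²)) = 462*(1*(4 + 6 - ⅓*9)) = 462*(1*(4 + 6 - 3)) = 462*(1*7) = 462*7 = 3234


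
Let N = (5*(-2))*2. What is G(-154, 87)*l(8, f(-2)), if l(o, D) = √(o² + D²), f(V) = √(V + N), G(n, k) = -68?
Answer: -68*√42 ≈ -440.69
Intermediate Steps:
N = -20 (N = -10*2 = -20)
f(V) = √(-20 + V) (f(V) = √(V - 20) = √(-20 + V))
l(o, D) = √(D² + o²)
G(-154, 87)*l(8, f(-2)) = -68*√((√(-20 - 2))² + 8²) = -68*√((√(-22))² + 64) = -68*√((I*√22)² + 64) = -68*√(-22 + 64) = -68*√42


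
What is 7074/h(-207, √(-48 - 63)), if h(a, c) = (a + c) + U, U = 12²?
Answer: -74277/680 - 1179*I*√111/680 ≈ -109.23 - 18.267*I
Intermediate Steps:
U = 144
h(a, c) = 144 + a + c (h(a, c) = (a + c) + 144 = 144 + a + c)
7074/h(-207, √(-48 - 63)) = 7074/(144 - 207 + √(-48 - 63)) = 7074/(144 - 207 + √(-111)) = 7074/(144 - 207 + I*√111) = 7074/(-63 + I*√111)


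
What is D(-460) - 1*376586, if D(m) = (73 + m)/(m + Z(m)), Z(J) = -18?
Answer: -180007721/478 ≈ -3.7659e+5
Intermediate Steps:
D(m) = (73 + m)/(-18 + m) (D(m) = (73 + m)/(m - 18) = (73 + m)/(-18 + m))
D(-460) - 1*376586 = (73 - 460)/(-18 - 460) - 1*376586 = -387/(-478) - 376586 = -1/478*(-387) - 376586 = 387/478 - 376586 = -180007721/478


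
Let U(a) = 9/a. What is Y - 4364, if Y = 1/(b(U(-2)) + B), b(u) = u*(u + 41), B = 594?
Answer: -7501712/1719 ≈ -4364.0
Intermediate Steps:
b(u) = u*(41 + u)
Y = 4/1719 (Y = 1/((9/(-2))*(41 + 9/(-2)) + 594) = 1/((9*(-½))*(41 + 9*(-½)) + 594) = 1/(-9*(41 - 9/2)/2 + 594) = 1/(-9/2*73/2 + 594) = 1/(-657/4 + 594) = 1/(1719/4) = 4/1719 ≈ 0.0023269)
Y - 4364 = 4/1719 - 4364 = -7501712/1719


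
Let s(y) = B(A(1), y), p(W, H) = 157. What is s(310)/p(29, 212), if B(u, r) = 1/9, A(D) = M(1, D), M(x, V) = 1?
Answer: 1/1413 ≈ 0.00070771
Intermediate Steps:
A(D) = 1
B(u, r) = ⅑
s(y) = ⅑
s(310)/p(29, 212) = (⅑)/157 = (⅑)*(1/157) = 1/1413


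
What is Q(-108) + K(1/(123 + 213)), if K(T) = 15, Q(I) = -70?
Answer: -55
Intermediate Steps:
Q(-108) + K(1/(123 + 213)) = -70 + 15 = -55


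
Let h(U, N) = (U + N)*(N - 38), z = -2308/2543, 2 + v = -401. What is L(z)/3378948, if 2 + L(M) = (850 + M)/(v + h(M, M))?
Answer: -2447450039/1815697875895875 ≈ -1.3479e-6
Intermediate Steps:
v = -403 (v = -2 - 401 = -403)
z = -2308/2543 (z = -2308*1/2543 = -2308/2543 ≈ -0.90759)
h(U, N) = (-38 + N)*(N + U) (h(U, N) = (N + U)*(-38 + N) = (-38 + N)*(N + U))
L(M) = -2 + (850 + M)/(-403 - 76*M + 2*M**2) (L(M) = -2 + (850 + M)/(-403 + (M**2 - 38*M - 38*M + M*M)) = -2 + (850 + M)/(-403 + (M**2 - 38*M - 38*M + M**2)) = -2 + (850 + M)/(-403 + (-76*M + 2*M**2)) = -2 + (850 + M)/(-403 - 76*M + 2*M**2))
L(z)/3378948 = ((1656 - 4*(-2308/2543)**2 + 153*(-2308/2543))/(-403 - 76*(-2308/2543) + 2*(-2308/2543)**2))/3378948 = ((1656 - 4*5326864/6466849 - 353124/2543)/(-403 + 175408/2543 + 2*(5326864/6466849)))*(1/3378948) = ((1656 - 21307456/6466849 - 353124/2543)/(-403 + 175408/2543 + 10653728/6466849))*(1/3378948) = ((9789800156/6466849)/(-2149423875/6466849))*(1/3378948) = -6466849/2149423875*9789800156/6466849*(1/3378948) = -9789800156/2149423875*1/3378948 = -2447450039/1815697875895875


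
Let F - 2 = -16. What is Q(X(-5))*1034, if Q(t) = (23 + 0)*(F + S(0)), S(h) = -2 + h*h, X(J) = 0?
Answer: -380512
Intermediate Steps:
F = -14 (F = 2 - 16 = -14)
S(h) = -2 + h²
Q(t) = -368 (Q(t) = (23 + 0)*(-14 + (-2 + 0²)) = 23*(-14 + (-2 + 0)) = 23*(-14 - 2) = 23*(-16) = -368)
Q(X(-5))*1034 = -368*1034 = -380512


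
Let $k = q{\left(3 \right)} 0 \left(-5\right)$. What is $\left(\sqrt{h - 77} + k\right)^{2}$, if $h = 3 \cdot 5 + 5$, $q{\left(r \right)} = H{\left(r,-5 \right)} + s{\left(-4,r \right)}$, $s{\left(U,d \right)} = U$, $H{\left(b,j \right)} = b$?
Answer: $-57$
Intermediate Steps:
$q{\left(r \right)} = -4 + r$ ($q{\left(r \right)} = r - 4 = -4 + r$)
$k = 0$ ($k = \left(-4 + 3\right) 0 \left(-5\right) = \left(-1\right) 0 \left(-5\right) = 0 \left(-5\right) = 0$)
$h = 20$ ($h = 15 + 5 = 20$)
$\left(\sqrt{h - 77} + k\right)^{2} = \left(\sqrt{20 - 77} + 0\right)^{2} = \left(\sqrt{-57} + 0\right)^{2} = \left(i \sqrt{57} + 0\right)^{2} = \left(i \sqrt{57}\right)^{2} = -57$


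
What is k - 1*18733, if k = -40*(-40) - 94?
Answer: -17227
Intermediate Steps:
k = 1506 (k = 1600 - 94 = 1506)
k - 1*18733 = 1506 - 1*18733 = 1506 - 18733 = -17227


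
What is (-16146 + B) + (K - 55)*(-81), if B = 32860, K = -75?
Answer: 27244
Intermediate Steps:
(-16146 + B) + (K - 55)*(-81) = (-16146 + 32860) + (-75 - 55)*(-81) = 16714 - 130*(-81) = 16714 + 10530 = 27244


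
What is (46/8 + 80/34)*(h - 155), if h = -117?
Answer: -2204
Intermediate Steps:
(46/8 + 80/34)*(h - 155) = (46/8 + 80/34)*(-117 - 155) = (46*(⅛) + 80*(1/34))*(-272) = (23/4 + 40/17)*(-272) = (551/68)*(-272) = -2204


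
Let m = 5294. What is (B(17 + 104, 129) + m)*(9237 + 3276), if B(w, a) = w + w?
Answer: 69271968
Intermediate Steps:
B(w, a) = 2*w
(B(17 + 104, 129) + m)*(9237 + 3276) = (2*(17 + 104) + 5294)*(9237 + 3276) = (2*121 + 5294)*12513 = (242 + 5294)*12513 = 5536*12513 = 69271968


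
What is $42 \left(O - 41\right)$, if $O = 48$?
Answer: $294$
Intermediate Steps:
$42 \left(O - 41\right) = 42 \left(48 - 41\right) = 42 \cdot 7 = 294$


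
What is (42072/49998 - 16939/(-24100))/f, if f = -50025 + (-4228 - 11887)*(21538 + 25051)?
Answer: -310141887/150786013451528000 ≈ -2.0568e-9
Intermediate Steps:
f = -750831760 (f = -50025 - 16115*46589 = -50025 - 750781735 = -750831760)
(42072/49998 - 16939/(-24100))/f = (42072/49998 - 16939/(-24100))/(-750831760) = (42072*(1/49998) - 16939*(-1/24100))*(-1/750831760) = (7012/8333 + 16939/24100)*(-1/750831760) = (310141887/200825300)*(-1/750831760) = -310141887/150786013451528000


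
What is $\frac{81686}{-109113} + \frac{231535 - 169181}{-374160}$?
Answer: $- \frac{2075959209}{2268095560} \approx -0.91529$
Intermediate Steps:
$\frac{81686}{-109113} + \frac{231535 - 169181}{-374160} = 81686 \left(- \frac{1}{109113}\right) + 62354 \left(- \frac{1}{374160}\right) = - \frac{81686}{109113} - \frac{31177}{187080} = - \frac{2075959209}{2268095560}$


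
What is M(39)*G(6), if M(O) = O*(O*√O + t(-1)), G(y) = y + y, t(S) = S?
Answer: -468 + 18252*√39 ≈ 1.1352e+5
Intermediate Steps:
G(y) = 2*y
M(O) = O*(-1 + O^(3/2)) (M(O) = O*(O*√O - 1) = O*(O^(3/2) - 1) = O*(-1 + O^(3/2)))
M(39)*G(6) = (39^(5/2) - 1*39)*(2*6) = (1521*√39 - 39)*12 = (-39 + 1521*√39)*12 = -468 + 18252*√39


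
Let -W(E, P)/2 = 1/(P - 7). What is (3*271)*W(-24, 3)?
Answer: 813/2 ≈ 406.50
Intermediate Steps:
W(E, P) = -2/(-7 + P) (W(E, P) = -2/(P - 7) = -2/(-7 + P))
(3*271)*W(-24, 3) = (3*271)*(-2/(-7 + 3)) = 813*(-2/(-4)) = 813*(-2*(-¼)) = 813*(½) = 813/2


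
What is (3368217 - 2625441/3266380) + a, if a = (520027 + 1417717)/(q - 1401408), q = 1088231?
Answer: 265040582326620511/78688853020 ≈ 3.3682e+6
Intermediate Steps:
a = -1937744/313177 (a = (520027 + 1417717)/(1088231 - 1401408) = 1937744/(-313177) = 1937744*(-1/313177) = -1937744/313177 ≈ -6.1874)
(3368217 - 2625441/3266380) + a = (3368217 - 2625441/3266380) - 1937744/313177 = (3368217 - 2625441*1/3266380) - 1937744/313177 = (3368217 - 201957/251260) - 1937744/313177 = 846298001463/251260 - 1937744/313177 = 265040582326620511/78688853020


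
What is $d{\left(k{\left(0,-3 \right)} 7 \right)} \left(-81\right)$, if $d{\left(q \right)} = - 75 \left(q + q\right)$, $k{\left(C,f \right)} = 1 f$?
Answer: $-255150$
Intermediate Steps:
$k{\left(C,f \right)} = f$
$d{\left(q \right)} = - 150 q$ ($d{\left(q \right)} = - 75 \cdot 2 q = - 150 q$)
$d{\left(k{\left(0,-3 \right)} 7 \right)} \left(-81\right) = - 150 \left(\left(-3\right) 7\right) \left(-81\right) = \left(-150\right) \left(-21\right) \left(-81\right) = 3150 \left(-81\right) = -255150$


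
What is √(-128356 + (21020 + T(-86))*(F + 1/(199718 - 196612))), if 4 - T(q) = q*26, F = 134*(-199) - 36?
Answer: I*√1498256434427294/1553 ≈ 24924.0*I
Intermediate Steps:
F = -26702 (F = -26666 - 36 = -26702)
T(q) = 4 - 26*q (T(q) = 4 - q*26 = 4 - 26*q)
√(-128356 + (21020 + T(-86))*(F + 1/(199718 - 196612))) = √(-128356 + (21020 + (4 - 26*(-86)))*(-26702 + 1/(199718 - 196612))) = √(-128356 + (21020 + (4 + 2236))*(-26702 + 1/3106)) = √(-128356 + (21020 + 2240)*(-26702 + 1/3106)) = √(-128356 + 23260*(-82936411/3106)) = √(-128356 - 964550459930/1553) = √(-964749796798/1553) = I*√1498256434427294/1553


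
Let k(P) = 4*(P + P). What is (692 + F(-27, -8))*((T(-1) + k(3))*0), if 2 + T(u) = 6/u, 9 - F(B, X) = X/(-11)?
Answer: 0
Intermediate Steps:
F(B, X) = 9 + X/11 (F(B, X) = 9 - X/(-11) = 9 - X*(-1)/11 = 9 - (-1)*X/11 = 9 + X/11)
k(P) = 8*P (k(P) = 4*(2*P) = 8*P)
T(u) = -2 + 6/u
(692 + F(-27, -8))*((T(-1) + k(3))*0) = (692 + (9 + (1/11)*(-8)))*(((-2 + 6/(-1)) + 8*3)*0) = (692 + (9 - 8/11))*(((-2 + 6*(-1)) + 24)*0) = (692 + 91/11)*(((-2 - 6) + 24)*0) = 7703*((-8 + 24)*0)/11 = 7703*(16*0)/11 = (7703/11)*0 = 0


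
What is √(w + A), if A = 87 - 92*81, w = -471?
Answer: 2*I*√1959 ≈ 88.521*I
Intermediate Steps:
A = -7365 (A = 87 - 7452 = -7365)
√(w + A) = √(-471 - 7365) = √(-7836) = 2*I*√1959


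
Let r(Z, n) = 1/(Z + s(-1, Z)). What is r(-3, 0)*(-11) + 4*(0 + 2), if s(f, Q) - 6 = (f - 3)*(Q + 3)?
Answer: 13/3 ≈ 4.3333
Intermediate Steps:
s(f, Q) = 6 + (-3 + f)*(3 + Q) (s(f, Q) = 6 + (f - 3)*(Q + 3) = 6 + (-3 + f)*(3 + Q))
r(Z, n) = 1/(-6 - 3*Z) (r(Z, n) = 1/(Z + (-3 - 3*Z + 3*(-1) + Z*(-1))) = 1/(Z + (-3 - 3*Z - 3 - Z)) = 1/(Z + (-6 - 4*Z)) = 1/(-6 - 3*Z))
r(-3, 0)*(-11) + 4*(0 + 2) = -1/(6 + 3*(-3))*(-11) + 4*(0 + 2) = -1/(6 - 9)*(-11) + 4*2 = -1/(-3)*(-11) + 8 = -1*(-⅓)*(-11) + 8 = (⅓)*(-11) + 8 = -11/3 + 8 = 13/3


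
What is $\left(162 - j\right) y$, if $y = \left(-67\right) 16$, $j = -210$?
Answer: $-398784$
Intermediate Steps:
$y = -1072$
$\left(162 - j\right) y = \left(162 - -210\right) \left(-1072\right) = \left(162 + 210\right) \left(-1072\right) = 372 \left(-1072\right) = -398784$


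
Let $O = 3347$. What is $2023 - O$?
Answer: $-1324$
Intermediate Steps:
$2023 - O = 2023 - 3347 = -1324$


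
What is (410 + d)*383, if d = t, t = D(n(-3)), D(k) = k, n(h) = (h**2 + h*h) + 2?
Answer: 164690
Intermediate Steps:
n(h) = 2 + 2*h**2 (n(h) = (h**2 + h**2) + 2 = 2*h**2 + 2 = 2 + 2*h**2)
t = 20 (t = 2 + 2*(-3)**2 = 2 + 2*9 = 2 + 18 = 20)
d = 20
(410 + d)*383 = (410 + 20)*383 = 430*383 = 164690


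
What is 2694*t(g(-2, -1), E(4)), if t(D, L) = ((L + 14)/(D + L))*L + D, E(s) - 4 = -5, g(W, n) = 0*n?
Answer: 35022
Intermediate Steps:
g(W, n) = 0
E(s) = -1 (E(s) = 4 - 5 = -1)
t(D, L) = D + L*(14 + L)/(D + L) (t(D, L) = ((14 + L)/(D + L))*L + D = L*(14 + L)/(D + L) + D = D + L*(14 + L)/(D + L))
2694*t(g(-2, -1), E(4)) = 2694*((0² + (-1)² + 14*(-1) + 0*(-1))/(0 - 1)) = 2694*((0 + 1 - 14 + 0)/(-1)) = 2694*(-1*(-13)) = 2694*13 = 35022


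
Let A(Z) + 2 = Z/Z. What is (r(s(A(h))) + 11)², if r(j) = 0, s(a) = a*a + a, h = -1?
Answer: 121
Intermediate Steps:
A(Z) = -1 (A(Z) = -2 + Z/Z = -2 + 1 = -1)
s(a) = a + a² (s(a) = a² + a = a + a²)
(r(s(A(h))) + 11)² = (0 + 11)² = 11² = 121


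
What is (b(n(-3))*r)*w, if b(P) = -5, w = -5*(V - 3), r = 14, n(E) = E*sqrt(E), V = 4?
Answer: 350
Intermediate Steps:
n(E) = E**(3/2)
w = -5 (w = -5*(4 - 3) = -5*1 = -5)
(b(n(-3))*r)*w = -5*14*(-5) = -70*(-5) = 350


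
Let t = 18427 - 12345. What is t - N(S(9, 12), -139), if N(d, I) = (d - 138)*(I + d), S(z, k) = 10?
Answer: -10430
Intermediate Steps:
N(d, I) = (-138 + d)*(I + d)
t = 6082
t - N(S(9, 12), -139) = 6082 - (10² - 138*(-139) - 138*10 - 139*10) = 6082 - (100 + 19182 - 1380 - 1390) = 6082 - 1*16512 = 6082 - 16512 = -10430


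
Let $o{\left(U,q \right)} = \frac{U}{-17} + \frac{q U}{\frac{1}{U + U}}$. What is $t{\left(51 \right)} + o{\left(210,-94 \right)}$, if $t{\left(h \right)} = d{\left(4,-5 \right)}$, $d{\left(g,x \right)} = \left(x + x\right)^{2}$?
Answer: $- \frac{140942110}{17} \approx -8.2907 \cdot 10^{6}$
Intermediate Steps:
$d{\left(g,x \right)} = 4 x^{2}$ ($d{\left(g,x \right)} = \left(2 x\right)^{2} = 4 x^{2}$)
$t{\left(h \right)} = 100$ ($t{\left(h \right)} = 4 \left(-5\right)^{2} = 4 \cdot 25 = 100$)
$o{\left(U,q \right)} = - \frac{U}{17} + 2 q U^{2}$ ($o{\left(U,q \right)} = U \left(- \frac{1}{17}\right) + \frac{U q}{\frac{1}{2 U}} = - \frac{U}{17} + \frac{U q}{\frac{1}{2} \frac{1}{U}} = - \frac{U}{17} + U q 2 U = - \frac{U}{17} + 2 q U^{2}$)
$t{\left(51 \right)} + o{\left(210,-94 \right)} = 100 + \frac{1}{17} \cdot 210 \left(-1 + 34 \cdot 210 \left(-94\right)\right) = 100 + \frac{1}{17} \cdot 210 \left(-1 - 671160\right) = 100 + \frac{1}{17} \cdot 210 \left(-671161\right) = 100 - \frac{140943810}{17} = - \frac{140942110}{17}$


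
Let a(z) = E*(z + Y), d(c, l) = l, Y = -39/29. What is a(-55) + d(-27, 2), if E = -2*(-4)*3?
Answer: -39158/29 ≈ -1350.3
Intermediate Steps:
Y = -39/29 (Y = -39*1/29 = -39/29 ≈ -1.3448)
E = 24 (E = 8*3 = 24)
a(z) = -936/29 + 24*z (a(z) = 24*(z - 39/29) = 24*(-39/29 + z) = -936/29 + 24*z)
a(-55) + d(-27, 2) = (-936/29 + 24*(-55)) + 2 = (-936/29 - 1320) + 2 = -39216/29 + 2 = -39158/29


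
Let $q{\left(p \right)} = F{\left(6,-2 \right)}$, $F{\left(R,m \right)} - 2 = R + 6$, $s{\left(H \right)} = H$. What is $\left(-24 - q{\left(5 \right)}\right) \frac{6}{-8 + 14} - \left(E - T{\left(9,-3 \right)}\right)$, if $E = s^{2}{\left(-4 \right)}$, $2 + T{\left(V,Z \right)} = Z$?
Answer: $-59$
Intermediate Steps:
$T{\left(V,Z \right)} = -2 + Z$
$F{\left(R,m \right)} = 8 + R$ ($F{\left(R,m \right)} = 2 + \left(R + 6\right) = 2 + \left(6 + R\right) = 8 + R$)
$q{\left(p \right)} = 14$ ($q{\left(p \right)} = 8 + 6 = 14$)
$E = 16$ ($E = \left(-4\right)^{2} = 16$)
$\left(-24 - q{\left(5 \right)}\right) \frac{6}{-8 + 14} - \left(E - T{\left(9,-3 \right)}\right) = \left(-24 - 14\right) \frac{6}{-8 + 14} - 21 = \left(-24 - 14\right) \frac{6}{6} - 21 = - 38 \cdot 6 \cdot \frac{1}{6} - 21 = \left(-38\right) 1 - 21 = -38 - 21 = -59$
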